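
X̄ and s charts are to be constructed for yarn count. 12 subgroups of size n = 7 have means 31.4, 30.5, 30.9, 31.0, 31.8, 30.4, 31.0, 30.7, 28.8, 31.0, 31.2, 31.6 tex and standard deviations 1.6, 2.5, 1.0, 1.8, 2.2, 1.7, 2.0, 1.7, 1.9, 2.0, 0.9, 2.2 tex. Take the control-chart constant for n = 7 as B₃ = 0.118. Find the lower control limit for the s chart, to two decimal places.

0.21

s̄ = (1.6 + 2.5 + 1.0 + 1.8 + 2.2 + 1.7 + 2.0 + 1.7 + 1.9 + 2.0 + 0.9 + 2.2) / 12 = 1.7917
LCL_s = B₃·s̄ = 0.118 × 1.7917 = 0.2114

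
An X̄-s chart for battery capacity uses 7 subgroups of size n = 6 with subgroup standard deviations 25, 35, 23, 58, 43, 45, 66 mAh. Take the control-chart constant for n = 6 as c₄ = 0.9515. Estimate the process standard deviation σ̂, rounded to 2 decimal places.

s̄ = (25 + 35 + 23 + 58 + 43 + 45 + 66) / 7 = 42.1429
σ̂ = s̄ / c₄ = 42.1429 / 0.9515 = 44.2910

44.29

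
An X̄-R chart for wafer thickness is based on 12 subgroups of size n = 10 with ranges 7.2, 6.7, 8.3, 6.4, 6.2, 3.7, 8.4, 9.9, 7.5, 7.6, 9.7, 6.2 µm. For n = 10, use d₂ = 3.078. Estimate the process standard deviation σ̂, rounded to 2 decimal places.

R̄ = (7.2 + 6.7 + 8.3 + 6.4 + 6.2 + 3.7 + 8.4 + 9.9 + 7.5 + 7.6 + 9.7 + 6.2) / 12 = 7.3167
σ̂ = R̄ / d₂ = 7.3167 / 3.078 = 2.3771

2.38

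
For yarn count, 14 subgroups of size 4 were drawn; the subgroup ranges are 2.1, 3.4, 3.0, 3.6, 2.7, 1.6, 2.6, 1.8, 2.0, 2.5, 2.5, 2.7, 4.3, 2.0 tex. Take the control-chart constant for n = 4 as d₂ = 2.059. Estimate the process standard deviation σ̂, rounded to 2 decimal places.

1.28

R̄ = (2.1 + 3.4 + 3.0 + 3.6 + 2.7 + 1.6 + 2.6 + 1.8 + 2.0 + 2.5 + 2.5 + 2.7 + 4.3 + 2.0) / 14 = 2.6286
σ̂ = R̄ / d₂ = 2.6286 / 2.059 = 1.2766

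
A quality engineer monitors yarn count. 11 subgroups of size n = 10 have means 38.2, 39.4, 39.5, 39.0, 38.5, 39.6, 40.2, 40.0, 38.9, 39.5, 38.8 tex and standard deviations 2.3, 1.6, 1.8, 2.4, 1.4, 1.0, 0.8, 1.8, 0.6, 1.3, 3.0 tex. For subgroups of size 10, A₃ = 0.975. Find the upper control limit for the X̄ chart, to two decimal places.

40.83

X̄̄ = (38.2 + 39.4 + 39.5 + 39.0 + 38.5 + 39.6 + 40.2 + 40.0 + 38.9 + 39.5 + 38.8) / 11 = 39.2364
s̄ = (2.3 + 1.6 + 1.8 + 2.4 + 1.4 + 1.0 + 0.8 + 1.8 + 0.6 + 1.3 + 3.0) / 11 = 1.6364
UCL = X̄̄ + A₃·s̄ = 39.2364 + 0.975 × 1.6364 = 40.8318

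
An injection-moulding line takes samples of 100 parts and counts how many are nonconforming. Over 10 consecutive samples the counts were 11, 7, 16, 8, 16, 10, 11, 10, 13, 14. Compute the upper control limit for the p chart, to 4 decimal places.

0.2121

p̄ = Σdᵢ / (k·n) = 116 / (10 × 100) = 0.11600
UCL = p̄ + 3·√(p̄(1−p̄)/n) = 0.11600 + 3 × √(0.11600×0.88400/100) = 0.11600 + 3 × 0.03202 = 0.21207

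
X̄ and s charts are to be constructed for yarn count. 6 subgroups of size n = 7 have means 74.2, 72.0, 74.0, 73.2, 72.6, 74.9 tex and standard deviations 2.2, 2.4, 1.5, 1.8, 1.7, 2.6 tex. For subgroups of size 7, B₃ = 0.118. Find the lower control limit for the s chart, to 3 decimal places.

s̄ = (2.2 + 2.4 + 1.5 + 1.8 + 1.7 + 2.6) / 6 = 2.0333
LCL_s = B₃·s̄ = 0.118 × 2.0333 = 0.2399

0.240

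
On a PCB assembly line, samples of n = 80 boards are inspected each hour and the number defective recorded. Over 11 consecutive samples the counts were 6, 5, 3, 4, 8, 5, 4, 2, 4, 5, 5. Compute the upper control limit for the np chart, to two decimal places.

p̄ = Σdᵢ / (k·n) = 51 / (11 × 80) = 0.05795
UCL = np̄ + 3·√(np̄(1−p̄)) = 4.6364 + 3 × √(4.6364×0.94205) = 4.6364 + 3 × 2.0899 = 10.9061

10.91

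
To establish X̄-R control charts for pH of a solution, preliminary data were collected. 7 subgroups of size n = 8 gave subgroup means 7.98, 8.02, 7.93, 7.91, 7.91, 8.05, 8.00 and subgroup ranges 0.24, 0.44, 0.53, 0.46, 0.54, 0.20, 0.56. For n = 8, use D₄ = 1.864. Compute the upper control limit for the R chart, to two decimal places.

R̄ = (0.24 + 0.44 + 0.53 + 0.46 + 0.54 + 0.20 + 0.56) / 7 = 2.9700 / 7 = 0.4243
UCL_R = D₄·R̄ = 1.864 × 0.4243 = 0.7909

0.79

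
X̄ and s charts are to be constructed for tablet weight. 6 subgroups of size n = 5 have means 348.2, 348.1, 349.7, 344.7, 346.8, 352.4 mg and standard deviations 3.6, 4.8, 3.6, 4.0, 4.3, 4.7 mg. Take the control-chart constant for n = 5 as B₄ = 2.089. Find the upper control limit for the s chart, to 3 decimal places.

s̄ = (3.6 + 4.8 + 3.6 + 4.0 + 4.3 + 4.7) / 6 = 4.1667
UCL_s = B₄·s̄ = 2.089 × 4.1667 = 8.7042

8.704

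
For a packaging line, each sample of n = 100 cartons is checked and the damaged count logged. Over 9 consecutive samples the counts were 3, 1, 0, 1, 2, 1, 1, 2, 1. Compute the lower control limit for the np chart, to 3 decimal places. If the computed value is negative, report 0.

p̄ = Σdᵢ / (k·n) = 12 / (9 × 100) = 0.01333
LCL = np̄ − 3·√(np̄(1−p̄)) = 1.3333 − 3 × 1.1470 = -2.1076 → 0 (negative, so LCL = 0)

0.000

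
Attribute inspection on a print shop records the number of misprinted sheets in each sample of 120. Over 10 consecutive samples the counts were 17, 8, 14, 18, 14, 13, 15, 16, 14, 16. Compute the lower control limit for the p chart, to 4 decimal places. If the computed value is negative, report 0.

p̄ = Σdᵢ / (k·n) = 145 / (10 × 120) = 0.12083
LCL = p̄ − 3·√(p̄(1−p̄)/n) = 0.12083 − 3 × 0.02975 = 0.03157

0.0316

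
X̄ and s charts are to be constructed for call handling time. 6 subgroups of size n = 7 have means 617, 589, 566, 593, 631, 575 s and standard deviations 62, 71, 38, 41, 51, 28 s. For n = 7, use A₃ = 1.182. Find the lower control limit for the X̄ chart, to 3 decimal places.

X̄̄ = (617 + 589 + 566 + 593 + 631 + 575) / 6 = 595.1667
s̄ = (62 + 71 + 38 + 41 + 51 + 28) / 6 = 48.5000
LCL = X̄̄ − A₃·s̄ = 595.1667 − 1.182 × 48.5000 = 537.8397

537.840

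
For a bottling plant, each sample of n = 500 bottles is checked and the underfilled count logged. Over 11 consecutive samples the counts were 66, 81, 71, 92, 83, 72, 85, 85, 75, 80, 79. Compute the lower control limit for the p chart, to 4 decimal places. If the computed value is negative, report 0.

p̄ = Σdᵢ / (k·n) = 869 / (11 × 500) = 0.15800
LCL = p̄ − 3·√(p̄(1−p̄)/n) = 0.15800 − 3 × 0.01631 = 0.10906

0.1091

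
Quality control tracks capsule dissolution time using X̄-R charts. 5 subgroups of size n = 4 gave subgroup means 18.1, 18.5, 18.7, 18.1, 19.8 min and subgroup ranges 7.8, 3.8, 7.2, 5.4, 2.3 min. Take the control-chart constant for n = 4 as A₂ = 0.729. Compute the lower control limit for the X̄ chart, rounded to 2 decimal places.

14.78

X̄̄ = (18.1 + 18.5 + 18.7 + 18.1 + 19.8) / 5 = 93.2000 / 5 = 18.6400
R̄ = (7.8 + 3.8 + 7.2 + 5.4 + 2.3) / 5 = 26.5000 / 5 = 5.3000
LCL = X̄̄ − A₂·R̄ = 18.6400 − 0.729 × 5.3000 = 14.7763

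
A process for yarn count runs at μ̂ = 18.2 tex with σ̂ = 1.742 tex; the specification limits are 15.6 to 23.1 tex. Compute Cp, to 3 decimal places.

0.718

Cp = (USL − LSL) / (6σ̂) = (23.1 − 15.6) / (6 × 1.742) = 7.5000 / 10.4520 = 0.7176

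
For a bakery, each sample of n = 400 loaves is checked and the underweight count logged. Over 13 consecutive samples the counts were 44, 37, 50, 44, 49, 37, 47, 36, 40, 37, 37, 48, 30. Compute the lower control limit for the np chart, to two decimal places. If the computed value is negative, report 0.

22.99

p̄ = Σdᵢ / (k·n) = 536 / (13 × 400) = 0.10308
LCL = np̄ − 3·√(np̄(1−p̄)) = 41.2308 − 3 × 6.0812 = 22.9872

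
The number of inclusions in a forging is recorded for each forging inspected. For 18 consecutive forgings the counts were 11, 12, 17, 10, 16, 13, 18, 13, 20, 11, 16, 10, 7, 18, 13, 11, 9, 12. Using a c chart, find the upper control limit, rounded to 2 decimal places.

24.05

c̄ = (11 + 12 + 17 + 10 + 16 + 13 + 18 + 13 + 20 + 11 + 16 + 10 + 7 + 18 + 13 + 11 + 9 + 12) / 18 = 237 / 18 = 13.1667
UCL = c̄ + 3√c̄ = 13.1667 + 3 × √13.1667 = 13.1667 + 3 × 3.6286 = 24.0524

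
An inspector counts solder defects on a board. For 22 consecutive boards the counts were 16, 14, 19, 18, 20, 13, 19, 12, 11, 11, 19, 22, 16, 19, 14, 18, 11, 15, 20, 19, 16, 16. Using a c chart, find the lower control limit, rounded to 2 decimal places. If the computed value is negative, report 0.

c̄ = (16 + 14 + 19 + 18 + 20 + 13 + 19 + 12 + 11 + 11 + 19 + 22 + 16 + 19 + 14 + 18 + 11 + 15 + 20 + 19 + 16 + 16) / 22 = 358 / 22 = 16.2727
LCL = c̄ − 3√c̄ = 16.2727 − 3 × 4.0339 = 4.1709

4.17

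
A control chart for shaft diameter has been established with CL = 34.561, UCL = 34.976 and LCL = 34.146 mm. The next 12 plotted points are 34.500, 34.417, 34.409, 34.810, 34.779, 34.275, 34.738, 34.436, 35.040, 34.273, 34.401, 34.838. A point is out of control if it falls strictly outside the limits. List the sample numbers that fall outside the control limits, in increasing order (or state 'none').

9

Compare each point to [34.146, 34.976]: sample 9 = 35.040 > UCL.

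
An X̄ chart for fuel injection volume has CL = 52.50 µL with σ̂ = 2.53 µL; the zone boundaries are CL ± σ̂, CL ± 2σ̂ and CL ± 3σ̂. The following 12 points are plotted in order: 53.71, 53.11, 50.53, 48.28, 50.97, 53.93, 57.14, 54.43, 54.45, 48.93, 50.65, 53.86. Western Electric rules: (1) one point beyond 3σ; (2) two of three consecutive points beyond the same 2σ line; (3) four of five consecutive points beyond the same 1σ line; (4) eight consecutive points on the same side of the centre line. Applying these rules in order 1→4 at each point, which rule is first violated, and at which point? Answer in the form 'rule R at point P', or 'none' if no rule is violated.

none

Zone of each point (C = within 1σ̂, B = 1σ̂–2σ̂, A = 2σ̂–3σ̂, * = beyond 3σ̂; sign = side of CL): 1:+C, 2:+C, 3:-C, 4:-B, 5:-C, 6:+C, 7:+B, 8:+C, 9:+C, 10:-B, 11:-C, 12:+C
No rule fires across all 12 points.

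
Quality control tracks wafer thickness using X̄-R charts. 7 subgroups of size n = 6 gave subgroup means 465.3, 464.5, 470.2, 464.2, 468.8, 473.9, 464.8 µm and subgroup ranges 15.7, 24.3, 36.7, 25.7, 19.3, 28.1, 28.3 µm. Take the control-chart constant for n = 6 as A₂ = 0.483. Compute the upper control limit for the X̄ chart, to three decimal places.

X̄̄ = (465.3 + 464.5 + 470.2 + 464.2 + 468.8 + 473.9 + 464.8) / 7 = 3271.7000 / 7 = 467.3857
R̄ = (15.7 + 24.3 + 36.7 + 25.7 + 19.3 + 28.1 + 28.3) / 7 = 178.1000 / 7 = 25.4429
UCL = X̄̄ + A₂·R̄ = 467.3857 + 0.483 × 25.4429 = 479.6746

479.675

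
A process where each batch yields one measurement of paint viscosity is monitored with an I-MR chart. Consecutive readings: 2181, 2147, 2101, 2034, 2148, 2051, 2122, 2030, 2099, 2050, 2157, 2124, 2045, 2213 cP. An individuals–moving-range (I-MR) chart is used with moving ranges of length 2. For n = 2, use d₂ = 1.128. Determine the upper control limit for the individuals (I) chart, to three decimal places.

X̄ = (2181 + 2147 + 2101 + 2034 + 2148 + 2051 + 2122 + 2030 + 2099 + 2050 + 2157 + 2124 + 2045 + 2213) / 14 = 2107.2857
Moving ranges: 34, 46, 67, 114, 97, 71, 92, 69, 49, 107, 33, 79, 168; M̄R̄ = 1026.0000 / 13 = 78.9231
UCL = X̄ + 3·M̄R̄/d₂ = 2107.2857 + 3 × 78.9231 / 1.128 = 2317.1875

2317.188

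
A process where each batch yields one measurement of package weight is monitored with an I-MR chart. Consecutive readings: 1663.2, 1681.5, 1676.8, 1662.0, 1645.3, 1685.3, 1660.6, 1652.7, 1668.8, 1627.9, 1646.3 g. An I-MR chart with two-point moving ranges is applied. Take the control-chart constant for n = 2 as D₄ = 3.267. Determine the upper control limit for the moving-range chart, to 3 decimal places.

66.157

Moving ranges: 18.3, 4.7, 14.8, 16.7, 40.0, 24.7, 7.9, 16.1, 40.9, 18.4; M̄R̄ = 202.5000 / 10 = 20.2500
UCL_MR = D₄·M̄R̄ = 3.267 × 20.2500 = 66.1568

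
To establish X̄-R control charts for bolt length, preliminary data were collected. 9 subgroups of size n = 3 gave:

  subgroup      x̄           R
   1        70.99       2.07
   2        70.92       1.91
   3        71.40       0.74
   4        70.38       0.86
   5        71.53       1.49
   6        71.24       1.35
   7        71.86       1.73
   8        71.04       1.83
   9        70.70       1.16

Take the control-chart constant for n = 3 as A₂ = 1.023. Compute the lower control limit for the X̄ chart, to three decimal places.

69.624

X̄̄ = (70.99 + 70.92 + 71.40 + 70.38 + 71.53 + 71.24 + 71.86 + 71.04 + 70.70) / 9 = 640.0600 / 9 = 71.1178
R̄ = (2.07 + 1.91 + 0.74 + 0.86 + 1.49 + 1.35 + 1.73 + 1.83 + 1.16) / 9 = 13.1400 / 9 = 1.4600
LCL = X̄̄ − A₂·R̄ = 71.1178 − 1.023 × 1.4600 = 69.6242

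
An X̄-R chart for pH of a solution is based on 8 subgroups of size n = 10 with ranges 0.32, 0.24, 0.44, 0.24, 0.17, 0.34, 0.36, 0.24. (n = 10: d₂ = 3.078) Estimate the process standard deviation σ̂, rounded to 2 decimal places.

0.10

R̄ = (0.32 + 0.24 + 0.44 + 0.24 + 0.17 + 0.34 + 0.36 + 0.24) / 8 = 0.2938
σ̂ = R̄ / d₂ = 0.2938 / 3.078 = 0.0954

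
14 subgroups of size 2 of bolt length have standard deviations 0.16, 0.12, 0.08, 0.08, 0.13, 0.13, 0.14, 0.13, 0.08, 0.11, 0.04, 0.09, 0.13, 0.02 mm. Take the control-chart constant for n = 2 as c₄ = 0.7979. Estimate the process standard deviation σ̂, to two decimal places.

s̄ = (0.16 + 0.12 + 0.08 + 0.08 + 0.13 + 0.13 + 0.14 + 0.13 + 0.08 + 0.11 + 0.04 + 0.09 + 0.13 + 0.02) / 14 = 0.1029
σ̂ = s̄ / c₄ = 0.1029 / 0.7979 = 0.1289

0.13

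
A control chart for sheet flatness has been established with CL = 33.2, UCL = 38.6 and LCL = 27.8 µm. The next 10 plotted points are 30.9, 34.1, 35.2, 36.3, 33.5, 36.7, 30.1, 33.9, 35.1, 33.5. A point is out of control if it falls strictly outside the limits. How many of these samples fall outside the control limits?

0

All 10 points lie within [27.8, 38.6].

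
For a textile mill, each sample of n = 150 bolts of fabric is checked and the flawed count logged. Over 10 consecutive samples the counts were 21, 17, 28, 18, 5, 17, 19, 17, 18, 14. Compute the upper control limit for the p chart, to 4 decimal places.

p̄ = Σdᵢ / (k·n) = 174 / (10 × 150) = 0.11600
UCL = p̄ + 3·√(p̄(1−p̄)/n) = 0.11600 + 3 × √(0.11600×0.88400/150) = 0.11600 + 3 × 0.02615 = 0.19444

0.1944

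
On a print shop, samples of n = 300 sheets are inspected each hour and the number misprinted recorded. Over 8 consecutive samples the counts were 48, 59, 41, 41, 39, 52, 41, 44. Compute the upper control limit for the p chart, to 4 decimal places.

0.2143

p̄ = Σdᵢ / (k·n) = 365 / (8 × 300) = 0.15208
UCL = p̄ + 3·√(p̄(1−p̄)/n) = 0.15208 + 3 × √(0.15208×0.84792/300) = 0.15208 + 3 × 0.02073 = 0.21428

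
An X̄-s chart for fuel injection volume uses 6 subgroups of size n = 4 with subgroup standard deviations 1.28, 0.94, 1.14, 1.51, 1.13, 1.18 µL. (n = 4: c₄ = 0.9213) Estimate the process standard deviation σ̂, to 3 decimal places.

1.299

s̄ = (1.28 + 0.94 + 1.14 + 1.51 + 1.13 + 1.18) / 6 = 1.1967
σ̂ = s̄ / c₄ = 1.1967 / 0.9213 = 1.2989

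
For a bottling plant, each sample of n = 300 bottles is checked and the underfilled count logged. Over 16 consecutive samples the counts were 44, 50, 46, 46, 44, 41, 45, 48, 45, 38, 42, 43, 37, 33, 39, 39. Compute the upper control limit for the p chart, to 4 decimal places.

p̄ = Σdᵢ / (k·n) = 680 / (16 × 300) = 0.14167
UCL = p̄ + 3·√(p̄(1−p̄)/n) = 0.14167 + 3 × √(0.14167×0.85833/300) = 0.14167 + 3 × 0.02013 = 0.20206

0.2021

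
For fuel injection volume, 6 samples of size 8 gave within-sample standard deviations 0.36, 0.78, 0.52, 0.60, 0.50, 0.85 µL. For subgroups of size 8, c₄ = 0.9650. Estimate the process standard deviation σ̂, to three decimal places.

0.623

s̄ = (0.36 + 0.78 + 0.52 + 0.60 + 0.50 + 0.85) / 6 = 0.6017
σ̂ = s̄ / c₄ = 0.6017 / 0.9650 = 0.6235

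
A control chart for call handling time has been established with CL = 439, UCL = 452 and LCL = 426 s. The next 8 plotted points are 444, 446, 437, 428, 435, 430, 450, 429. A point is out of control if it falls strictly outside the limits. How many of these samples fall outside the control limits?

0

All 8 points lie within [426, 452].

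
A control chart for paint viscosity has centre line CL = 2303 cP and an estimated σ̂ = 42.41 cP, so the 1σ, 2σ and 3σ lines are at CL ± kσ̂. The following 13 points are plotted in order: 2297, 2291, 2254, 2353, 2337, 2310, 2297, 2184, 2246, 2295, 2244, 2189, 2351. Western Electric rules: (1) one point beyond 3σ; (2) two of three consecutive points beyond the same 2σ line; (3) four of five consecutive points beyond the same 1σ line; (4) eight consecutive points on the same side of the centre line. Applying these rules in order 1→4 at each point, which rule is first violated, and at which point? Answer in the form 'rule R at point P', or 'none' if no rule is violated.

rule 3 at point 12

Zone of each point (C = within 1σ̂, B = 1σ̂–2σ̂, A = 2σ̂–3σ̂, * = beyond 3σ̂; sign = side of CL): 1:-C, 2:-C, 3:-B, 4:+B, 5:+C, 6:+C, 7:-C, 8:-A, 9:-B, 10:-C, 11:-B, 12:-A, 13:+B
Rule 3 (four of five consecutive points beyond the same 1σ limit) is satisfied at point 12.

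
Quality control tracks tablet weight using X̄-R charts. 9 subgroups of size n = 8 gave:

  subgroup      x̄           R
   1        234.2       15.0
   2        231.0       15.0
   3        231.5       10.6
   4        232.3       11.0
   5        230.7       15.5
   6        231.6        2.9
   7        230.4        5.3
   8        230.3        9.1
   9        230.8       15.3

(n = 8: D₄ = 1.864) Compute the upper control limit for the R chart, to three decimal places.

R̄ = (15.0 + 15.0 + 10.6 + 11.0 + 15.5 + 2.9 + 5.3 + 9.1 + 15.3) / 9 = 99.7000 / 9 = 11.0778
UCL_R = D₄·R̄ = 1.864 × 11.0778 = 20.6490

20.649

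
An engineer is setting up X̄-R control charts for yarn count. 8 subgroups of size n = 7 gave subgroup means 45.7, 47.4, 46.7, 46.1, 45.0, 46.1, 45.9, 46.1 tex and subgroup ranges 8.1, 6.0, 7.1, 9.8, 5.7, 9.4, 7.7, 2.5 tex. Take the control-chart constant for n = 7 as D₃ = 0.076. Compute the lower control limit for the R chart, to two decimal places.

0.53

R̄ = (8.1 + 6.0 + 7.1 + 9.8 + 5.7 + 9.4 + 7.7 + 2.5) / 8 = 56.3000 / 8 = 7.0375
LCL_R = D₃·R̄ = 0.076 × 7.0375 = 0.5348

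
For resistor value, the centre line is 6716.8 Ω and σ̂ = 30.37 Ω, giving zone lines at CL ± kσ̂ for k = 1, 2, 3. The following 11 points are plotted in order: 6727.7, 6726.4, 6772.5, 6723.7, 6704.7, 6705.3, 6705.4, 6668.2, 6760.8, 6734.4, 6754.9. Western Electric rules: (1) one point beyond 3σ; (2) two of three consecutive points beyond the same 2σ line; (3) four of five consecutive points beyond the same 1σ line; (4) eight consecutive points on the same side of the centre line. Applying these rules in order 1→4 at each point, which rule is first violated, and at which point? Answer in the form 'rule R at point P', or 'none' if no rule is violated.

none

Zone of each point (C = within 1σ̂, B = 1σ̂–2σ̂, A = 2σ̂–3σ̂, * = beyond 3σ̂; sign = side of CL): 1:+C, 2:+C, 3:+B, 4:+C, 5:-C, 6:-C, 7:-C, 8:-B, 9:+B, 10:+C, 11:+B
No rule fires across all 11 points.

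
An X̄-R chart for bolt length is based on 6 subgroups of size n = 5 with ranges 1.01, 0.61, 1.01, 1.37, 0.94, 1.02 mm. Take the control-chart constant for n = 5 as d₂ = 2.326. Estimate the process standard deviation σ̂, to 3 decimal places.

0.427

R̄ = (1.01 + 0.61 + 1.01 + 1.37 + 0.94 + 1.02) / 6 = 0.9933
σ̂ = R̄ / d₂ = 0.9933 / 2.326 = 0.4271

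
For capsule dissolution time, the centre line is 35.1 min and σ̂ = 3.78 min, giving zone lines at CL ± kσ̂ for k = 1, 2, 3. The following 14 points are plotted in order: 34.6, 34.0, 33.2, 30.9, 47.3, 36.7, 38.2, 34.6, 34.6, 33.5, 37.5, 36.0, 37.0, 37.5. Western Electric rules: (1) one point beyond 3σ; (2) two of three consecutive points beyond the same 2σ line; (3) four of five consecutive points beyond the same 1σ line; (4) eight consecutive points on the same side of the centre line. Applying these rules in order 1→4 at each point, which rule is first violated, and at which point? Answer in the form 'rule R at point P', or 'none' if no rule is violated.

rule 1 at point 5

Zone of each point (C = within 1σ̂, B = 1σ̂–2σ̂, A = 2σ̂–3σ̂, * = beyond 3σ̂; sign = side of CL): 1:-C, 2:-C, 3:-C, 4:-B, 5:+*, 6:+C, 7:+C, 8:-C, 9:-C, 10:-C, 11:+C, 12:+C, 13:+C, 14:+C
Rule 1 (one point beyond the 3σ limits) is satisfied at point 5.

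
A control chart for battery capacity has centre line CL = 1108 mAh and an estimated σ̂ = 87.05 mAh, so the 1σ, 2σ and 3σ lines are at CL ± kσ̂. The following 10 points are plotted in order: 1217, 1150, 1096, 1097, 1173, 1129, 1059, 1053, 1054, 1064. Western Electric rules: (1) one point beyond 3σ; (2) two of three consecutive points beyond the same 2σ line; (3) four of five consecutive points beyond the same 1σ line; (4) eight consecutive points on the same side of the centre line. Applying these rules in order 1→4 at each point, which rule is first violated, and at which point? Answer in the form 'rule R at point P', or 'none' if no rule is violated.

Zone of each point (C = within 1σ̂, B = 1σ̂–2σ̂, A = 2σ̂–3σ̂, * = beyond 3σ̂; sign = side of CL): 1:+B, 2:+C, 3:-C, 4:-C, 5:+C, 6:+C, 7:-C, 8:-C, 9:-C, 10:-C
No rule fires across all 10 points.

none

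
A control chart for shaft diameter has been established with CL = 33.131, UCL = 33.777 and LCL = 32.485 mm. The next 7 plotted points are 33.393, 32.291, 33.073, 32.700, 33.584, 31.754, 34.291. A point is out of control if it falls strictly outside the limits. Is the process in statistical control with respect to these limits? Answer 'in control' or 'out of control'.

Compare each point to [32.485, 33.777]: sample 2 = 32.291 < LCL; sample 6 = 31.754 < LCL; sample 7 = 34.291 > UCL.

out of control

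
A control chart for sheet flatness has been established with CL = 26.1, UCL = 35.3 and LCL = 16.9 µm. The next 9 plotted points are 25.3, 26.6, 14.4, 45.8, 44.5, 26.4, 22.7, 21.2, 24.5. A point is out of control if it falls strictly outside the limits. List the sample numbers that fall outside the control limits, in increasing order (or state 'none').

3, 4, 5

Compare each point to [16.9, 35.3]: sample 3 = 14.4 < LCL; sample 4 = 45.8 > UCL; sample 5 = 44.5 > UCL.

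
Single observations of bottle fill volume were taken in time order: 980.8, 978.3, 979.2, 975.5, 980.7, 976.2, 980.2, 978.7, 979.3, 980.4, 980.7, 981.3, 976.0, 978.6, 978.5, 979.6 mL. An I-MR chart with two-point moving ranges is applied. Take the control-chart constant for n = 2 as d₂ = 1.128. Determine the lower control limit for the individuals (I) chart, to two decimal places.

X̄ = (980.8 + 978.3 + 979.2 + 975.5 + 980.7 + 976.2 + 980.2 + 978.7 + 979.3 + 980.4 + 980.7 + 981.3 + 976.0 + 978.6 + 978.5 + 979.6) / 16 = 979.0000
Moving ranges: 2.5, 0.9, 3.7, 5.2, 4.5, 4.0, 1.5, 0.6, 1.1, 0.3, 0.6, 5.3, 2.6, 0.1, 1.1; M̄R̄ = 34.0000 / 15 = 2.2667
LCL = X̄ − 3·M̄R̄/d₂ = 979.0000 − 3 × 2.2667 / 1.128 = 972.9716

972.97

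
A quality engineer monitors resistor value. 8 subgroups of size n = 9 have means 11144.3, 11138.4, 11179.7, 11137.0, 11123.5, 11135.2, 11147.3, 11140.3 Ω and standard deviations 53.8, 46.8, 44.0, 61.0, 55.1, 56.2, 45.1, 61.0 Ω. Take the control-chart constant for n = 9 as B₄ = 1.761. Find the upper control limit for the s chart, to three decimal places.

93.113

s̄ = (53.8 + 46.8 + 44.0 + 61.0 + 55.1 + 56.2 + 45.1 + 61.0) / 8 = 52.8750
UCL_s = B₄·s̄ = 1.761 × 52.8750 = 93.1129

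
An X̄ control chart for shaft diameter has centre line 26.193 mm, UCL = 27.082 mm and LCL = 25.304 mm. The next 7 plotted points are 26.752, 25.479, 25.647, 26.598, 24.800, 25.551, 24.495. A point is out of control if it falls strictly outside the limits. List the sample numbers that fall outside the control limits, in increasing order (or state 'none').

5, 7

Compare each point to [25.304, 27.082]: sample 5 = 24.800 < LCL; sample 7 = 24.495 < LCL.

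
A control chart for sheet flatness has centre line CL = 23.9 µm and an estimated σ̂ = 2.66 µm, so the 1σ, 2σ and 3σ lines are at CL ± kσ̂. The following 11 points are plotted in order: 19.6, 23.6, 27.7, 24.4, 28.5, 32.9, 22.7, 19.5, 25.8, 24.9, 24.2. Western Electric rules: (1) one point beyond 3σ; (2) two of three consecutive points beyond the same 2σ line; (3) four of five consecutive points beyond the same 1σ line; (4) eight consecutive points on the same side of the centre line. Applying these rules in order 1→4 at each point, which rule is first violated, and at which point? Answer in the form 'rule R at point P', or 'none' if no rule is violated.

rule 1 at point 6

Zone of each point (C = within 1σ̂, B = 1σ̂–2σ̂, A = 2σ̂–3σ̂, * = beyond 3σ̂; sign = side of CL): 1:-B, 2:-C, 3:+B, 4:+C, 5:+B, 6:+*, 7:-C, 8:-B, 9:+C, 10:+C, 11:+C
Rule 1 (one point beyond the 3σ limits) is satisfied at point 6.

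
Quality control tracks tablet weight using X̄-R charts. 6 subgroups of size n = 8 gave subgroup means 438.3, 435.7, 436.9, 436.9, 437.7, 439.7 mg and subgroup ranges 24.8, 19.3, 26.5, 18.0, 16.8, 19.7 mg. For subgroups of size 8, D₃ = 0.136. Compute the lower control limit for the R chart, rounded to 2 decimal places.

2.84

R̄ = (24.8 + 19.3 + 26.5 + 18.0 + 16.8 + 19.7) / 6 = 125.1000 / 6 = 20.8500
LCL_R = D₃·R̄ = 0.136 × 20.8500 = 2.8356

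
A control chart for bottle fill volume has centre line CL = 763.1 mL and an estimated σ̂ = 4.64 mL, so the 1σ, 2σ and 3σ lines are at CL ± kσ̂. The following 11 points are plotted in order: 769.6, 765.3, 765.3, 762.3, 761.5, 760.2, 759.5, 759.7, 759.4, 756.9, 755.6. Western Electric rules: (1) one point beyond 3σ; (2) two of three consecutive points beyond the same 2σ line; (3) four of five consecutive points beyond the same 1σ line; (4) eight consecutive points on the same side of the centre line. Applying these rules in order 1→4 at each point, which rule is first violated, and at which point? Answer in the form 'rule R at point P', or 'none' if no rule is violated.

Zone of each point (C = within 1σ̂, B = 1σ̂–2σ̂, A = 2σ̂–3σ̂, * = beyond 3σ̂; sign = side of CL): 1:+B, 2:+C, 3:+C, 4:-C, 5:-C, 6:-C, 7:-C, 8:-C, 9:-C, 10:-B, 11:-B
Rule 4 (eight consecutive points on the same side of the centre line) is satisfied at point 11.

rule 4 at point 11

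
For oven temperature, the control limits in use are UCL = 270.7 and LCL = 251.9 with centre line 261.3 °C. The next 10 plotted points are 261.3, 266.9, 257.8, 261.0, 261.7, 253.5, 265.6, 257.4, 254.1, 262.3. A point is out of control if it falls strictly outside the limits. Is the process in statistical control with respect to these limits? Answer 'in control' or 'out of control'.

in control

All 10 points lie within [251.9, 270.7].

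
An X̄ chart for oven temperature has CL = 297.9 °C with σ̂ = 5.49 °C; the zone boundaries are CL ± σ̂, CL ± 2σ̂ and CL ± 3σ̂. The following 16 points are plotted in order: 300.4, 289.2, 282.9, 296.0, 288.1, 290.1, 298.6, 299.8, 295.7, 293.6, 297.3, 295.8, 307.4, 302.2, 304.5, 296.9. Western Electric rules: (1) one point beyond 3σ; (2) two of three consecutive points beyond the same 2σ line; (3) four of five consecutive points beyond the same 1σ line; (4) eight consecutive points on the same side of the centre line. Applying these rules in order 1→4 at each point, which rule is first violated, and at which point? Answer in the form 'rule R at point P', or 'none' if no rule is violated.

rule 3 at point 6

Zone of each point (C = within 1σ̂, B = 1σ̂–2σ̂, A = 2σ̂–3σ̂, * = beyond 3σ̂; sign = side of CL): 1:+C, 2:-B, 3:-A, 4:-C, 5:-B, 6:-B, 7:+C, 8:+C, 9:-C, 10:-C, 11:-C, 12:-C, 13:+B, 14:+C, 15:+B, 16:-C
Rule 3 (four of five consecutive points beyond the same 1σ limit) is satisfied at point 6.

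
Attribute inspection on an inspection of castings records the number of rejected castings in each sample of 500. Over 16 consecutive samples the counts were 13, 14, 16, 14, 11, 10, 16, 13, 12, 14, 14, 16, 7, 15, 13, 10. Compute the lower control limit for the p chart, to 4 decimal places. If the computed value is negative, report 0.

p̄ = Σdᵢ / (k·n) = 208 / (16 × 500) = 0.02600
LCL = p̄ − 3·√(p̄(1−p̄)/n) = 0.02600 − 3 × 0.00712 = 0.00465

0.0046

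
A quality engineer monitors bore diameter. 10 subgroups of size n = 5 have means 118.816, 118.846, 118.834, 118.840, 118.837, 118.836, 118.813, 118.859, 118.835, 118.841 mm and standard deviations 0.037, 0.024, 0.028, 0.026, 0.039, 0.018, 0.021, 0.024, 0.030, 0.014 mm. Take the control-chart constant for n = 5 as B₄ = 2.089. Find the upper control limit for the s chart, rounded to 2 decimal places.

s̄ = (0.037 + 0.024 + 0.028 + 0.026 + 0.039 + 0.018 + 0.021 + 0.024 + 0.030 + 0.014) / 10 = 0.0261
UCL_s = B₄·s̄ = 2.089 × 0.0261 = 0.0545

0.05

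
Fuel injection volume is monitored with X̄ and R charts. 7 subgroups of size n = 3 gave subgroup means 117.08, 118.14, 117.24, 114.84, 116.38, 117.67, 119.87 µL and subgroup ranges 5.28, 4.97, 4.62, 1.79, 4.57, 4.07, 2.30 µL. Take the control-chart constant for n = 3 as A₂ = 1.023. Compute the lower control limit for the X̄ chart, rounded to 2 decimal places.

X̄̄ = (117.08 + 118.14 + 117.24 + 114.84 + 116.38 + 117.67 + 119.87) / 7 = 821.2200 / 7 = 117.3171
R̄ = (5.28 + 4.97 + 4.62 + 1.79 + 4.57 + 4.07 + 2.30) / 7 = 27.6000 / 7 = 3.9429
LCL = X̄̄ − A₂·R̄ = 117.3171 − 1.023 × 3.9429 = 113.2836

113.28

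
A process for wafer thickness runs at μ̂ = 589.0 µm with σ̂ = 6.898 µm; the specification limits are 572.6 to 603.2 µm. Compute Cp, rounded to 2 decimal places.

0.74

Cp = (USL − LSL) / (6σ̂) = (603.2 − 572.6) / (6 × 6.898) = 30.6000 / 41.3880 = 0.7393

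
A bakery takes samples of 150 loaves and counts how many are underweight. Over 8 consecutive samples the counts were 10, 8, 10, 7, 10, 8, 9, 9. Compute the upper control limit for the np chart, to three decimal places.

17.544

p̄ = Σdᵢ / (k·n) = 71 / (8 × 150) = 0.05917
UCL = np̄ + 3·√(np̄(1−p̄)) = 8.8750 + 3 × √(8.8750×0.94083) = 8.8750 + 3 × 2.8896 = 17.5439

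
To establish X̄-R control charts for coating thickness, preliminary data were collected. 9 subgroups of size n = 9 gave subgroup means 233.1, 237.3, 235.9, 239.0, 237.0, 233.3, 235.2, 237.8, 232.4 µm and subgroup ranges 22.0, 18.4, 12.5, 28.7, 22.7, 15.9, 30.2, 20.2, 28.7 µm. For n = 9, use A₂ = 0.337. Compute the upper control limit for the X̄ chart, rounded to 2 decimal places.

243.13

X̄̄ = (233.1 + 237.3 + 235.9 + 239.0 + 237.0 + 233.3 + 235.2 + 237.8 + 232.4) / 9 = 2121.0000 / 9 = 235.6667
R̄ = (22.0 + 18.4 + 12.5 + 28.7 + 22.7 + 15.9 + 30.2 + 20.2 + 28.7) / 9 = 199.3000 / 9 = 22.1444
UCL = X̄̄ + A₂·R̄ = 235.6667 + 0.337 × 22.1444 = 243.1293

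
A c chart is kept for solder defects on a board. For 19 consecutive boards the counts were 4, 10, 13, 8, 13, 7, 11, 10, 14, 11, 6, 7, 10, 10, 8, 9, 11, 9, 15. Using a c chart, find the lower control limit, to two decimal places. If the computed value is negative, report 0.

0.40

c̄ = (4 + 10 + 13 + 8 + 13 + 7 + 11 + 10 + 14 + 11 + 6 + 7 + 10 + 10 + 8 + 9 + 11 + 9 + 15) / 19 = 186 / 19 = 9.7895
LCL = c̄ − 3√c̄ = 9.7895 − 3 × 3.1288 = 0.4030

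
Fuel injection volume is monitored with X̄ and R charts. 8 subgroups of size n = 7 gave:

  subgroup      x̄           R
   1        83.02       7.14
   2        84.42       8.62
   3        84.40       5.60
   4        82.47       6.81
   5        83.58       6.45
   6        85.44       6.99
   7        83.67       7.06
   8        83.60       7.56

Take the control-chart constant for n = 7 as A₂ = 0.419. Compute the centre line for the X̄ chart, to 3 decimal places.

83.825

X̄̄ = (83.02 + 84.42 + 84.40 + 82.47 + 83.58 + 85.44 + 83.67 + 83.60) / 8 = 670.6000 / 8 = 83.8250
CL = X̄̄ = 83.8250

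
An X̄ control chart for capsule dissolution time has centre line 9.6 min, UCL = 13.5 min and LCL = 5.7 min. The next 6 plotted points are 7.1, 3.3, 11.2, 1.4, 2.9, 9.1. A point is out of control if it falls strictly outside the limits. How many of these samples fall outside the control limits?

Compare each point to [5.7, 13.5]: sample 2 = 3.3 < LCL; sample 4 = 1.4 < LCL; sample 5 = 2.9 < LCL.

3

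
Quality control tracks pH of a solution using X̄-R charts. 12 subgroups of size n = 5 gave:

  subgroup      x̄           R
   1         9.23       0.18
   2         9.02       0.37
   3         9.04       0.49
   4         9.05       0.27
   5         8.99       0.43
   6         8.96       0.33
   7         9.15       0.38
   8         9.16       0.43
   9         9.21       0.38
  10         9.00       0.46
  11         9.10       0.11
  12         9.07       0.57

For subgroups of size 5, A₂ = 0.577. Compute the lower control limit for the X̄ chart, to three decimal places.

X̄̄ = (9.23 + 9.02 + 9.04 + 9.05 + 8.99 + 8.96 + 9.15 + 9.16 + 9.21 + 9.00 + 9.10 + 9.07) / 12 = 108.9800 / 12 = 9.0817
R̄ = (0.18 + 0.37 + 0.49 + 0.27 + 0.43 + 0.33 + 0.38 + 0.43 + 0.38 + 0.46 + 0.11 + 0.57) / 12 = 4.4000 / 12 = 0.3667
LCL = X̄̄ − A₂·R̄ = 9.0817 − 0.577 × 0.3667 = 8.8701

8.870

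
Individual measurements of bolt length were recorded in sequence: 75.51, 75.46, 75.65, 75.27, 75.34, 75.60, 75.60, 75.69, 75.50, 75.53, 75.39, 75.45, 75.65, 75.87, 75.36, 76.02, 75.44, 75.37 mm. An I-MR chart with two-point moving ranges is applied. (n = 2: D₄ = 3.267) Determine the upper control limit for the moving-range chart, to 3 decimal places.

0.711

Moving ranges: 0.05, 0.19, 0.38, 0.07, 0.26, 0.00, 0.09, 0.19, 0.03, 0.14, 0.06, 0.20, 0.22, 0.51, 0.66, 0.58, 0.07; M̄R̄ = 3.7000 / 17 = 0.2176
UCL_MR = D₄·M̄R̄ = 3.267 × 0.2176 = 0.7111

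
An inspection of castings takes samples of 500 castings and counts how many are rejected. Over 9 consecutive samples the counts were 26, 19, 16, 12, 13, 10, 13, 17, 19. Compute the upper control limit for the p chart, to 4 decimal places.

p̄ = Σdᵢ / (k·n) = 145 / (9 × 500) = 0.03222
UCL = p̄ + 3·√(p̄(1−p̄)/n) = 0.03222 + 3 × √(0.03222×0.96778/500) = 0.03222 + 3 × 0.00790 = 0.05591

0.0559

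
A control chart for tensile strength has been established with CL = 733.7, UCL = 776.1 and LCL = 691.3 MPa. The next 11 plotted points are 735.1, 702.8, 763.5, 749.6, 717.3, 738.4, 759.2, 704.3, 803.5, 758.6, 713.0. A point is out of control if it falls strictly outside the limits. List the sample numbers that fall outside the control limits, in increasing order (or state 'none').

9

Compare each point to [691.3, 776.1]: sample 9 = 803.5 > UCL.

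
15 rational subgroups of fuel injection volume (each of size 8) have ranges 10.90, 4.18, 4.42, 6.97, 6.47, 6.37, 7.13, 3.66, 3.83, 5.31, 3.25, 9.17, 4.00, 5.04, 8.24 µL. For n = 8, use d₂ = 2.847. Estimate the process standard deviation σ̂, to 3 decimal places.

R̄ = (10.90 + 4.18 + 4.42 + 6.97 + 6.47 + 6.37 + 7.13 + 3.66 + 3.83 + 5.31 + 3.25 + 9.17 + 4.00 + 5.04 + 8.24) / 15 = 5.9293
σ̂ = R̄ / d₂ = 5.9293 / 2.847 = 2.0827

2.083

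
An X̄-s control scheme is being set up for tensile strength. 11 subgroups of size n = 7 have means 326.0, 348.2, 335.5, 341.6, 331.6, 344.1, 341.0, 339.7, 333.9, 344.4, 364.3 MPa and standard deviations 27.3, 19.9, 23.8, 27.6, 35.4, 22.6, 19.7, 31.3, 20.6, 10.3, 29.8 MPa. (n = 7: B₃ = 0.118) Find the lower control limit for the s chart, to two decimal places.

2.88

s̄ = (27.3 + 19.9 + 23.8 + 27.6 + 35.4 + 22.6 + 19.7 + 31.3 + 20.6 + 10.3 + 29.8) / 11 = 24.3909
LCL_s = B₃·s̄ = 0.118 × 24.3909 = 2.8781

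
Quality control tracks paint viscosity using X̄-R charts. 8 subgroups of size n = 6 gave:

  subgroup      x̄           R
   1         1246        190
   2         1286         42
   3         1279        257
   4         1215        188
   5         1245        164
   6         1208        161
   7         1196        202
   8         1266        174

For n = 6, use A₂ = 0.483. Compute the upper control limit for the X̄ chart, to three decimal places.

X̄̄ = (1246 + 1286 + 1279 + 1215 + 1245 + 1208 + 1196 + 1266) / 8 = 9941.0000 / 8 = 1242.6250
R̄ = (190 + 42 + 257 + 188 + 164 + 161 + 202 + 174) / 8 = 1378.0000 / 8 = 172.2500
UCL = X̄̄ + A₂·R̄ = 1242.6250 + 0.483 × 172.2500 = 1325.8218

1325.822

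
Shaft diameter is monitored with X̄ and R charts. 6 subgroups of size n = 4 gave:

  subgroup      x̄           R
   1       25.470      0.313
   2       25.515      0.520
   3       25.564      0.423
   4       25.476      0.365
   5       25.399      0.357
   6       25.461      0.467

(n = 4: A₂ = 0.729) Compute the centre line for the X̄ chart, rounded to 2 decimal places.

25.48

X̄̄ = (25.470 + 25.515 + 25.564 + 25.476 + 25.399 + 25.461) / 6 = 152.8850 / 6 = 25.4808
CL = X̄̄ = 25.4808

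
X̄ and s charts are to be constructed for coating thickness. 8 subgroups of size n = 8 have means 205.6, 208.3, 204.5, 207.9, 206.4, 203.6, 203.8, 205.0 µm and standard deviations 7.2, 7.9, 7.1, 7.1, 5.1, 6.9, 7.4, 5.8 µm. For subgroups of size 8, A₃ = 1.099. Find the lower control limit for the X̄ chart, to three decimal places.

X̄̄ = (205.6 + 208.3 + 204.5 + 207.9 + 206.4 + 203.6 + 203.8 + 205.0) / 8 = 205.6375
s̄ = (7.2 + 7.9 + 7.1 + 7.1 + 5.1 + 6.9 + 7.4 + 5.8) / 8 = 6.8125
LCL = X̄̄ − A₃·s̄ = 205.6375 − 1.099 × 6.8125 = 198.1506

198.151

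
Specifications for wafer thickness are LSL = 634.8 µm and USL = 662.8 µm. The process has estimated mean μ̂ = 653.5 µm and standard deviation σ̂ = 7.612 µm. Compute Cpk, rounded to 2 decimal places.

0.41

Cpu = (USL − μ̂) / (3σ̂) = (662.8 − 653.5) / (3 × 7.612) = 0.4073; Cpl = (μ̂ − LSL) / (3σ̂) = (653.5 − 634.8) / (3 × 7.612) = 0.8189; Cpk = min(Cpu, Cpl) = 0.4073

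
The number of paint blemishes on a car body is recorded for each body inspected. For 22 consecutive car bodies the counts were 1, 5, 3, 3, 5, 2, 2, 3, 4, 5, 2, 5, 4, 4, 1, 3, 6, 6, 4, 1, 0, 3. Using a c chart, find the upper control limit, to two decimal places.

c̄ = (1 + 5 + 3 + 3 + 5 + 2 + 2 + 3 + 4 + 5 + 2 + 5 + 4 + 4 + 1 + 3 + 6 + 6 + 4 + 1 + 0 + 3) / 22 = 72 / 22 = 3.2727
UCL = c̄ + 3√c̄ = 3.2727 + 3 × √3.2727 = 3.2727 + 3 × 1.8091 = 8.6999

8.70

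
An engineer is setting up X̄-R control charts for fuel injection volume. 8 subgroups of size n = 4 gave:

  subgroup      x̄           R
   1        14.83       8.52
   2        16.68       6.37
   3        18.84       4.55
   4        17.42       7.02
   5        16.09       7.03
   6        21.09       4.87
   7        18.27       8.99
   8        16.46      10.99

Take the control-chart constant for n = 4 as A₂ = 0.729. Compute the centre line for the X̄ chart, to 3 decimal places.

X̄̄ = (14.83 + 16.68 + 18.84 + 17.42 + 16.09 + 21.09 + 18.27 + 16.46) / 8 = 139.6800 / 8 = 17.4600
CL = X̄̄ = 17.4600

17.460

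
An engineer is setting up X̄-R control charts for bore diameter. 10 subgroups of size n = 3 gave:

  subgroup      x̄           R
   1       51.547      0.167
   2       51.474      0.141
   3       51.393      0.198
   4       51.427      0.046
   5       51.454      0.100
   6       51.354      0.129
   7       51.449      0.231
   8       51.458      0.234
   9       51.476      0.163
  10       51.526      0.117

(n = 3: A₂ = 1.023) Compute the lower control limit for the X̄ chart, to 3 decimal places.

51.300

X̄̄ = (51.547 + 51.474 + 51.393 + 51.427 + 51.454 + 51.354 + 51.449 + 51.458 + 51.476 + 51.526) / 10 = 514.5580 / 10 = 51.4558
R̄ = (0.167 + 0.141 + 0.198 + 0.046 + 0.100 + 0.129 + 0.231 + 0.234 + 0.163 + 0.117) / 10 = 1.5260 / 10 = 0.1526
LCL = X̄̄ − A₂·R̄ = 51.4558 − 1.023 × 0.1526 = 51.2997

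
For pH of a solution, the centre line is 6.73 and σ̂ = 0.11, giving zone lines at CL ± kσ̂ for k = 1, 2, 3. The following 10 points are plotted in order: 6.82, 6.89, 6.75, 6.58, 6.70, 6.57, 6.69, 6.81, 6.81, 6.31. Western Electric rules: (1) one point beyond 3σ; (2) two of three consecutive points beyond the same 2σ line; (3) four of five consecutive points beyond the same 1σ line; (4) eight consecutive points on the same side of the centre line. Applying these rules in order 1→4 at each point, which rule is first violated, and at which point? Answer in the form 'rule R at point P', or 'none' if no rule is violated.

Zone of each point (C = within 1σ̂, B = 1σ̂–2σ̂, A = 2σ̂–3σ̂, * = beyond 3σ̂; sign = side of CL): 1:+C, 2:+B, 3:+C, 4:-B, 5:-C, 6:-B, 7:-C, 8:+C, 9:+C, 10:-*
Rule 1 (one point beyond the 3σ limits) is satisfied at point 10.

rule 1 at point 10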